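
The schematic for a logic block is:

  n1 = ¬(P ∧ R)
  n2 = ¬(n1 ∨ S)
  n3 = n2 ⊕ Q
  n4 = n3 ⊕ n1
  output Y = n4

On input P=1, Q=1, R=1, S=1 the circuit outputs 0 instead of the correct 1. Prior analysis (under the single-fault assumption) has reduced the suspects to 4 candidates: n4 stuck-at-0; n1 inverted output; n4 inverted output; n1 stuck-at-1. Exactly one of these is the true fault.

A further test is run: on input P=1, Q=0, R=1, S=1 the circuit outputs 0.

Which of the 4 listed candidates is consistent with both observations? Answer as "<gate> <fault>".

Evaluate each candidate on input P=1, Q=0, R=1, S=1:
  n4 stuck-at-0: n1=0, n2=0, n3=0, n4=0 [stuck-at-0] → 0 — matches
  n1 inverted output: n1=1 [inverted output], n2=0, n3=0, n4=1 → 1 — eliminated
  n4 inverted output: n1=0, n2=0, n3=0, n4=1 [inverted output] → 1 — eliminated
  n1 stuck-at-1: n1=1 [stuck-at-1], n2=0, n3=0, n4=1 → 1 — eliminated
Only n4 stuck-at-0 reproduces the observed 0.

n4 stuck-at-0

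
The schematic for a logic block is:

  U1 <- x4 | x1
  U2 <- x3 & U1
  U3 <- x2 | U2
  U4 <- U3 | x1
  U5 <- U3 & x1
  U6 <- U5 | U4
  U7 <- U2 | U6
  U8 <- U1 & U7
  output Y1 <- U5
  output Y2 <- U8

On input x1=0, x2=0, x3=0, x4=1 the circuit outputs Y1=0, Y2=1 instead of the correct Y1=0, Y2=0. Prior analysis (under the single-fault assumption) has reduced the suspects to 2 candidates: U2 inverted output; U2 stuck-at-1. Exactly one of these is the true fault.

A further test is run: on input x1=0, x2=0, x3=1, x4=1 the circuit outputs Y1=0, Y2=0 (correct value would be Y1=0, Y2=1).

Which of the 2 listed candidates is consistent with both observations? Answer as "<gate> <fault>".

Evaluate each candidate on input x1=0, x2=0, x3=1, x4=1:
  U2 inverted output: U1=1, U2=0 [inverted output], U3=0, U4=0, U5=0, U6=0, U7=0, U8=0 → Y1=0, Y2=0 — matches
  U2 stuck-at-1: U1=1, U2=1 [stuck-at-1], U3=1, U4=1, U5=0, U6=1, U7=1, U8=1 → Y1=0, Y2=1 — eliminated
Only U2 inverted output reproduces the observed Y1=0, Y2=0.

U2 inverted output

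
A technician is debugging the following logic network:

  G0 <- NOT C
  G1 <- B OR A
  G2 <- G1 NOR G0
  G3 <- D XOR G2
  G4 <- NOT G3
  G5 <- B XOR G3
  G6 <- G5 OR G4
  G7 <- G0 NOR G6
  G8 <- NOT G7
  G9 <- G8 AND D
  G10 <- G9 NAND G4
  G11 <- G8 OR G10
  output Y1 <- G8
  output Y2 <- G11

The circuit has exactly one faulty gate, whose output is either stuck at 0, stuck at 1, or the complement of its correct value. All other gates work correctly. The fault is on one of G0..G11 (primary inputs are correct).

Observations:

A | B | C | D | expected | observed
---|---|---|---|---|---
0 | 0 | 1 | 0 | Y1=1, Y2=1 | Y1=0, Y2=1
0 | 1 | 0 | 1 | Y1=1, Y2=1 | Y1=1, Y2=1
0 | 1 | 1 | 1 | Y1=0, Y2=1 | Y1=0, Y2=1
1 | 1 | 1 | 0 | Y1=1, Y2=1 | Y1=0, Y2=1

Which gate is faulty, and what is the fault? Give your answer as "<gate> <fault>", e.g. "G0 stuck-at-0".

Fault-free values for test 1 (A=0, B=0, C=1, D=0): G0=0, G1=0, G2=1, G3=1, G4=0, G5=1, G6=1, G7=0, G8=1, G9=0, G10=1, G11=1, giving Y1=1, Y2=1. Observed Y1=0, Y2=1.
Test 1: faults giving observed Y1=0, Y2=1 are {G5 stuck-at-0, G5 inverted output, G6 stuck-at-0, G6 inverted output, G7 stuck-at-1, G7 inverted output, G8 stuck-at-0, G8 inverted output}.
Test 2 (A=0, B=1, C=0, D=1): fault-free G0=1, G1=1, G2=0, G3=1, G4=0, G5=0, G6=0, G7=0, G8=1, G9=1, G10=1, G11=1 → Y1=1, Y2=1; observed Y1=1, Y2=1. Eliminates G7 stuck-at-1, G7 inverted output, G8 stuck-at-0, G8 inverted output.
Test 3 (A=0, B=1, C=1, D=1): fault-free G0=0, G1=1, G2=0, G3=1, G4=0, G5=0, G6=0, G7=1, G8=0, G9=0, G10=1, G11=1 → Y1=0, Y2=1; observed Y1=0, Y2=1. Eliminates G5 inverted output, G6 inverted output.
Test 4 (A=1, B=1, C=1, D=0): fault-free G0=0, G1=1, G2=0, G3=0, G4=1, G5=1, G6=1, G7=0, G8=1, G9=0, G10=1, G11=1 → Y1=1, Y2=1; observed Y1=0, Y2=1. Eliminates G5 stuck-at-0.
Only G6 stuck-at-0 is consistent with every test.

G6 stuck-at-0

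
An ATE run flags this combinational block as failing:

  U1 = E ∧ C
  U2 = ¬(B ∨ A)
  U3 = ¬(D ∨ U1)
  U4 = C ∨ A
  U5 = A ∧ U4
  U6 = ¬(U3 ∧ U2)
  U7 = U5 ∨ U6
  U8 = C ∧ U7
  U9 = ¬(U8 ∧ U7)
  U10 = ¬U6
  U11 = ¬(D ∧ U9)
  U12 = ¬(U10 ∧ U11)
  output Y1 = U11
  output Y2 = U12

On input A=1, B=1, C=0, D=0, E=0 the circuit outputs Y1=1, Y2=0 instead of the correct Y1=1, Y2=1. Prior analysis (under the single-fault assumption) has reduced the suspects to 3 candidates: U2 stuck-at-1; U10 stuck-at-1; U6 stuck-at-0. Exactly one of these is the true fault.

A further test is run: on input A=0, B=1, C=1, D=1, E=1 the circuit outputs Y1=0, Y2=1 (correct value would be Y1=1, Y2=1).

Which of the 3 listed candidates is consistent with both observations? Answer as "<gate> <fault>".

U6 stuck-at-0

Evaluate each candidate on input A=0, B=1, C=1, D=1, E=1:
  U2 stuck-at-1: U1=1, U2=1 [stuck-at-1], U3=0, U4=1, U5=0, U6=1, U7=1, U8=1, U9=0, U10=0, U11=1, U12=1 → Y1=1, Y2=1 — eliminated
  U10 stuck-at-1: U1=1, U2=0, U3=0, U4=1, U5=0, U6=1, U7=1, U8=1, U9=0, U10=1 [stuck-at-1], U11=1, U12=0 → Y1=1, Y2=0 — eliminated
  U6 stuck-at-0: U1=1, U2=0, U3=0, U4=1, U5=0, U6=0 [stuck-at-0], U7=0, U8=0, U9=1, U10=1, U11=0, U12=1 → Y1=0, Y2=1 — matches
Only U6 stuck-at-0 reproduces the observed Y1=0, Y2=1.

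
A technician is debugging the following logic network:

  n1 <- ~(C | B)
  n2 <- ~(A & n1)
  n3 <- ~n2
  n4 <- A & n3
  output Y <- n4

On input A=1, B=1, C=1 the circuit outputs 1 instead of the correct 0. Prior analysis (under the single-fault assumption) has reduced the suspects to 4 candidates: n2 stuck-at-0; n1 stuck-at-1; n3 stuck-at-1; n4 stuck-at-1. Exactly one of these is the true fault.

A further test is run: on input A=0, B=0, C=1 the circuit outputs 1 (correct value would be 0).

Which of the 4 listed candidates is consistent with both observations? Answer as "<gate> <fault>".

Evaluate each candidate on input A=0, B=0, C=1:
  n2 stuck-at-0: n1=0, n2=0 [stuck-at-0], n3=1, n4=0 → 0 — eliminated
  n1 stuck-at-1: n1=1 [stuck-at-1], n2=1, n3=0, n4=0 → 0 — eliminated
  n3 stuck-at-1: n1=0, n2=1, n3=1 [stuck-at-1], n4=0 → 0 — eliminated
  n4 stuck-at-1: n1=0, n2=1, n3=0, n4=1 [stuck-at-1] → 1 — matches
Only n4 stuck-at-1 reproduces the observed 1.

n4 stuck-at-1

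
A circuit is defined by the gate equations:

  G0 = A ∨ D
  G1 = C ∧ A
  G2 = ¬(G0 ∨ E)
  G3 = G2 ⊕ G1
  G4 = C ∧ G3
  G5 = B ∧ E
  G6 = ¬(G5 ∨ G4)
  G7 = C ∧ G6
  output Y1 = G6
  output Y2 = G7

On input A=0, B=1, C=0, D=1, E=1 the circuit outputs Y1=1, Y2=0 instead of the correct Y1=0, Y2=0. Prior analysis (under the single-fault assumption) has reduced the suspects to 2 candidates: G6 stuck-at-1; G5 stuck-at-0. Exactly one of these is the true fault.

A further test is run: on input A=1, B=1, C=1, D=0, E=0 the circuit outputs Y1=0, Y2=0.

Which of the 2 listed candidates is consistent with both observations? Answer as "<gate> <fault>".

Evaluate each candidate on input A=1, B=1, C=1, D=0, E=0:
  G6 stuck-at-1: G0=1, G1=1, G2=0, G3=1, G4=1, G5=0, G6=1 [stuck-at-1], G7=1 → Y1=1, Y2=1 — eliminated
  G5 stuck-at-0: G0=1, G1=1, G2=0, G3=1, G4=1, G5=0 [stuck-at-0], G6=0, G7=0 → Y1=0, Y2=0 — matches
Only G5 stuck-at-0 reproduces the observed Y1=0, Y2=0.

G5 stuck-at-0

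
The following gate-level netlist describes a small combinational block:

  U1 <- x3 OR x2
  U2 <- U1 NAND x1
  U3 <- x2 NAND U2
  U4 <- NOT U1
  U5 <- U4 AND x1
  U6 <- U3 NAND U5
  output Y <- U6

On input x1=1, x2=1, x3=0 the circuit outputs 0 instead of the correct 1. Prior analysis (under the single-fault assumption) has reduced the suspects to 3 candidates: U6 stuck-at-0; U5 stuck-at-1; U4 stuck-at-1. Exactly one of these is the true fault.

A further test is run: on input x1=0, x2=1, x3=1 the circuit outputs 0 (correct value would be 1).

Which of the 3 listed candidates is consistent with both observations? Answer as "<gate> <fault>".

U6 stuck-at-0

Evaluate each candidate on input x1=0, x2=1, x3=1:
  U6 stuck-at-0: U1=1, U2=1, U3=0, U4=0, U5=0, U6=0 [stuck-at-0] → 0 — matches
  U5 stuck-at-1: U1=1, U2=1, U3=0, U4=0, U5=1 [stuck-at-1], U6=1 → 1 — eliminated
  U4 stuck-at-1: U1=1, U2=1, U3=0, U4=1 [stuck-at-1], U5=0, U6=1 → 1 — eliminated
Only U6 stuck-at-0 reproduces the observed 0.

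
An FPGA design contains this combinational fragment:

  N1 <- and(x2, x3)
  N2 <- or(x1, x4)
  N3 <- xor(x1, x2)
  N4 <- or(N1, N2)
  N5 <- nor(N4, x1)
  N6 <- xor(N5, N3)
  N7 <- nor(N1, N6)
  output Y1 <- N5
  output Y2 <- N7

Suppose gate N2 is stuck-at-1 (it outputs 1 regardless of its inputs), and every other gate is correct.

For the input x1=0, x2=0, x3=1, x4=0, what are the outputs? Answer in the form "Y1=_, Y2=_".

Y1=0, Y2=1

Propagate with N2 forced: N1=0, N2=1 [stuck-at-1], N3=0, N4=1, N5=0, N6=0, N7=1.
So the outputs are Y1=0, Y2=1. (Without the fault they would be Y1=1, Y2=0.)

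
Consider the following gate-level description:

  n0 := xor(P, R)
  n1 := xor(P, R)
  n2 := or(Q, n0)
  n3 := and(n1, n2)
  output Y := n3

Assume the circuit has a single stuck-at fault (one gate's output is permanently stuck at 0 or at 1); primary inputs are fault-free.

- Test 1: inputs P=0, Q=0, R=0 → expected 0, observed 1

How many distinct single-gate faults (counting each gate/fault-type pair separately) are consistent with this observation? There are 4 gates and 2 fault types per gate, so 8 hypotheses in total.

1

Fault-free: n0=0, n1=0, n2=0, n3=0 → 0. Observed 1.
  n0 stuck-at-0: output 0 ✗
  n0 stuck-at-1: output 0 ✗
  n1 stuck-at-0: output 0 ✗
  n1 stuck-at-1: output 0 ✗
  n2 stuck-at-0: output 0 ✗
  n2 stuck-at-1: output 0 ✗
  n3 stuck-at-0: output 0 ✗
  n3 stuck-at-1: output 1 ✓
Consistent faults: {n3 stuck-at-1} — 1 in all.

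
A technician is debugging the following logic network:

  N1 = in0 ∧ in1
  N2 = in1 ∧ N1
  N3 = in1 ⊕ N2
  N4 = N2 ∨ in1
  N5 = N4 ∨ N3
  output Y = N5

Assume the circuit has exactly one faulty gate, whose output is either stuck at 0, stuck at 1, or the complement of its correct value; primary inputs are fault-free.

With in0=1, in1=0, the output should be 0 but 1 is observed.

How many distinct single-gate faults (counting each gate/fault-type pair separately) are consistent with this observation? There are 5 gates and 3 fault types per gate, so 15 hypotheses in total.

Fault-free: N1=0, N2=0, N3=0, N4=0, N5=0 → 0. Observed 1.
  N1: none of the 3 fault types match ✗
  N2: stuck-at-1, inverted output ✓; others ✗
  N3: stuck-at-1, inverted output ✓; others ✗
  N4: stuck-at-1, inverted output ✓; others ✗
  N5: stuck-at-1, inverted output ✓; others ✗
Consistent faults: {N2 stuck-at-1, N2 inverted output, N3 stuck-at-1, N3 inverted output, N4 stuck-at-1, N4 inverted output, N5 stuck-at-1, N5 inverted output} — 8 in all.

8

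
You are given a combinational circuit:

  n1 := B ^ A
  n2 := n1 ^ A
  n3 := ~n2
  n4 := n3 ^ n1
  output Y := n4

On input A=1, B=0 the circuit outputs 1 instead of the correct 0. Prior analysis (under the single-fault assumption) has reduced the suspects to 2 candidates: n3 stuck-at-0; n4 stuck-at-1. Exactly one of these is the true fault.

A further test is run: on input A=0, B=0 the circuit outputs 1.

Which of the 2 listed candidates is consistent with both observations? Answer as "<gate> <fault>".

n4 stuck-at-1

Evaluate each candidate on input A=0, B=0:
  n3 stuck-at-0: n1=0, n2=0, n3=0 [stuck-at-0], n4=0 → 0 — eliminated
  n4 stuck-at-1: n1=0, n2=0, n3=1, n4=1 [stuck-at-1] → 1 — matches
Only n4 stuck-at-1 reproduces the observed 1.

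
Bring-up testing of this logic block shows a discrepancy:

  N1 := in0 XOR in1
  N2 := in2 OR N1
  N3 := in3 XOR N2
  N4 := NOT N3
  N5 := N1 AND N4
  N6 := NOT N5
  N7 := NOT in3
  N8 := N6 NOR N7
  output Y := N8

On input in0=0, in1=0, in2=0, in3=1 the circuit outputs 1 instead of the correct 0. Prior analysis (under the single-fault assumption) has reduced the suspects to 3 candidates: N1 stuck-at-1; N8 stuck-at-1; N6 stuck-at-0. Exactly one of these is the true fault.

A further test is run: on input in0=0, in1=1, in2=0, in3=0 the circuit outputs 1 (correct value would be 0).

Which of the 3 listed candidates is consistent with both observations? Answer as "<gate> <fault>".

N8 stuck-at-1

Evaluate each candidate on input in0=0, in1=1, in2=0, in3=0:
  N1 stuck-at-1: N1=1 [stuck-at-1], N2=1, N3=1, N4=0, N5=0, N6=1, N7=1, N8=0 → 0 — eliminated
  N8 stuck-at-1: N1=1, N2=1, N3=1, N4=0, N5=0, N6=1, N7=1, N8=1 [stuck-at-1] → 1 — matches
  N6 stuck-at-0: N1=1, N2=1, N3=1, N4=0, N5=0, N6=0 [stuck-at-0], N7=1, N8=0 → 0 — eliminated
Only N8 stuck-at-1 reproduces the observed 1.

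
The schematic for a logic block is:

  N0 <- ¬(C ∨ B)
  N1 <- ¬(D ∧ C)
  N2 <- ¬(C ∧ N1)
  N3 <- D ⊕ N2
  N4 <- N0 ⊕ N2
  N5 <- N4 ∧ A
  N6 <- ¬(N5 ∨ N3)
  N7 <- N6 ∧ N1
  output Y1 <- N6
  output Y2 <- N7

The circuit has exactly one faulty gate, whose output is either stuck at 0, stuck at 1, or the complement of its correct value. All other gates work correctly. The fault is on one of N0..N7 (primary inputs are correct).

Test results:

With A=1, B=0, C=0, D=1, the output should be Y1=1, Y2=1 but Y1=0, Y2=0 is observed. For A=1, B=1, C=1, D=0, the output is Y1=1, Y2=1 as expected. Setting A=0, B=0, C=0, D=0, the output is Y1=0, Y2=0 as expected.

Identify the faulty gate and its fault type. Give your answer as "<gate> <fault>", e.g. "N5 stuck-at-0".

Fault-free values for test 1 (A=1, B=0, C=0, D=1): N0=1, N1=1, N2=1, N3=0, N4=0, N5=0, N6=1, N7=1, giving Y1=1, Y2=1. Observed Y1=0, Y2=0.
Test 1: faults giving observed Y1=0, Y2=0 are {N0 stuck-at-0, N0 inverted output, N2 stuck-at-0, N2 inverted output, N3 stuck-at-1, N3 inverted output, N4 stuck-at-1, N4 inverted output, N5 stuck-at-1, N5 inverted output, N6 stuck-at-0, N6 inverted output}.
Test 2 (A=1, B=1, C=1, D=0): fault-free N0=0, N1=1, N2=0, N3=0, N4=0, N5=0, N6=1, N7=1 → Y1=1, Y2=1; observed Y1=1, Y2=1. Eliminates N0 inverted output, N2 inverted output, N3 stuck-at-1, N3 inverted output, N4 stuck-at-1, N4 inverted output, N5 stuck-at-1, N5 inverted output, N6 stuck-at-0, N6 inverted output.
Test 3 (A=0, B=0, C=0, D=0): fault-free N0=1, N1=1, N2=1, N3=1, N4=0, N5=0, N6=0, N7=0 → Y1=0, Y2=0; observed Y1=0, Y2=0. Eliminates N2 stuck-at-0.
Only N0 stuck-at-0 is consistent with every test.

N0 stuck-at-0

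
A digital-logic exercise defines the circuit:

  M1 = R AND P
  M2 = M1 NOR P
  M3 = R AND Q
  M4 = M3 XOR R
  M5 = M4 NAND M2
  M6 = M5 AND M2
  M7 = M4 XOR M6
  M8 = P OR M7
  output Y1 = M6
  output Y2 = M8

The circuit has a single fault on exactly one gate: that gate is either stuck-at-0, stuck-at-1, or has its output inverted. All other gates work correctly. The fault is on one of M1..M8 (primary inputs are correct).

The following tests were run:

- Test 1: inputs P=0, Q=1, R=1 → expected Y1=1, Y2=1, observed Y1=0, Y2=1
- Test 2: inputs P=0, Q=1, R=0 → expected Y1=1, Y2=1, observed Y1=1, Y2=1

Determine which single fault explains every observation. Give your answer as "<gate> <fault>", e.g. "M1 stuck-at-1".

M3 stuck-at-0

Fault-free values for test 1 (P=0, Q=1, R=1): M1=0, M2=1, M3=1, M4=0, M5=1, M6=1, M7=1, M8=1, giving Y1=1, Y2=1. Observed Y1=0, Y2=1.
Test 1: faults giving observed Y1=0, Y2=1 are {M3 stuck-at-0, M3 inverted output, M4 stuck-at-1, M4 inverted output}.
Test 2 (P=0, Q=1, R=0): fault-free M1=0, M2=1, M3=0, M4=0, M5=1, M6=1, M7=1, M8=1 → Y1=1, Y2=1; observed Y1=1, Y2=1. Eliminates M3 inverted output, M4 stuck-at-1, M4 inverted output.
Only M3 stuck-at-0 is consistent with every test.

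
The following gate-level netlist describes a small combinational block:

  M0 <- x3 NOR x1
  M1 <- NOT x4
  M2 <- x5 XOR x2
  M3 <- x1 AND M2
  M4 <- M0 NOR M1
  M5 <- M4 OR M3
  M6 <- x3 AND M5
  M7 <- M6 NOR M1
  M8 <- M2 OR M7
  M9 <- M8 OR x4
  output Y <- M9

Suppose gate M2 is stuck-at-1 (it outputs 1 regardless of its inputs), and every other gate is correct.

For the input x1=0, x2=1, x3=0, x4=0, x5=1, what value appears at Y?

Propagate with M2 forced: M0=1, M1=1, M2=1 [stuck-at-1], M3=0, M4=0, M5=0, M6=0, M7=0, M8=1, M9=1.
So Y = 1. (Without the fault it would be 0.)

1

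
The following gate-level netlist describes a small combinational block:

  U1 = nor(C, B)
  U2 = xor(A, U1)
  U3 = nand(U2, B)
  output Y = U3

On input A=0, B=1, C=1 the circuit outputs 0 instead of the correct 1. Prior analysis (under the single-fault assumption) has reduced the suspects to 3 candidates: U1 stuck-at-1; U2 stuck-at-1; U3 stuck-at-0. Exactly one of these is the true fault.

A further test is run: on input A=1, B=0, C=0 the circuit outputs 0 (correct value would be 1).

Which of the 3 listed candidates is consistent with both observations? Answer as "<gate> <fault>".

Evaluate each candidate on input A=1, B=0, C=0:
  U1 stuck-at-1: U1=1 [stuck-at-1], U2=0, U3=1 → 1 — eliminated
  U2 stuck-at-1: U1=1, U2=1 [stuck-at-1], U3=1 → 1 — eliminated
  U3 stuck-at-0: U1=1, U2=0, U3=0 [stuck-at-0] → 0 — matches
Only U3 stuck-at-0 reproduces the observed 0.

U3 stuck-at-0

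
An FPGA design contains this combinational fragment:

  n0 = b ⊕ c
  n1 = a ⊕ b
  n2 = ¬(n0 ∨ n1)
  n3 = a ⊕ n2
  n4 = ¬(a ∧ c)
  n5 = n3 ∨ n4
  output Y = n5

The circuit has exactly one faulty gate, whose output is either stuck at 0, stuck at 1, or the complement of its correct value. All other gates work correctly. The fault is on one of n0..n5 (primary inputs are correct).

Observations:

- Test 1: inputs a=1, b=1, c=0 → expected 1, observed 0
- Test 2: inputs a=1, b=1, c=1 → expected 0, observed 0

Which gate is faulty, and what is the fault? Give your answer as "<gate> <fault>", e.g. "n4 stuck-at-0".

Fault-free values for test 1 (a=1, b=1, c=0): n0=1, n1=0, n2=0, n3=1, n4=1, n5=1, giving Y=1. Observed 0.
Test 1: faults giving observed 0 are {n5 stuck-at-0, n5 inverted output}.
Test 2 (a=1, b=1, c=1): fault-free n0=0, n1=0, n2=1, n3=0, n4=0, n5=0 → 0; observed 0. Eliminates n5 inverted output.
Only n5 stuck-at-0 is consistent with every test.

n5 stuck-at-0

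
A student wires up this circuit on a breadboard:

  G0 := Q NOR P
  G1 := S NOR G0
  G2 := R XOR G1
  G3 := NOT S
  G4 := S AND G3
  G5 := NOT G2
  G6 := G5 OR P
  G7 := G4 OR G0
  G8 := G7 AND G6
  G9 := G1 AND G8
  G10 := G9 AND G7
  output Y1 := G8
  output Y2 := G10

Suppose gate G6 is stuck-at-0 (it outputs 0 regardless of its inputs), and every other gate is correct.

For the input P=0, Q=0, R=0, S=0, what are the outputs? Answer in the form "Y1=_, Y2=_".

Propagate with G6 forced: G0=1, G1=0, G2=0, G3=1, G4=0, G5=1, G6=0 [stuck-at-0], G7=1, G8=0, G9=0, G10=0.
So the outputs are Y1=0, Y2=0. (Without the fault they would be Y1=1, Y2=0.)

Y1=0, Y2=0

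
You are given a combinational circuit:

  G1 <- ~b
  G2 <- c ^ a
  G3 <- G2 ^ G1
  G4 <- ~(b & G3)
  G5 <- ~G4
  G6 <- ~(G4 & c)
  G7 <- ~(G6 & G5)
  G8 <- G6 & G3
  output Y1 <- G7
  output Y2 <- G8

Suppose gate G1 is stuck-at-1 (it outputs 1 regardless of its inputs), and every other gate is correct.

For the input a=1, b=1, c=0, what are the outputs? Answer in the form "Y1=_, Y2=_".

Propagate with G1 forced: G1=1 [stuck-at-1], G2=1, G3=0, G4=1, G5=0, G6=1, G7=1, G8=0.
So the outputs are Y1=1, Y2=0. (Without the fault they would be Y1=0, Y2=1.)

Y1=1, Y2=0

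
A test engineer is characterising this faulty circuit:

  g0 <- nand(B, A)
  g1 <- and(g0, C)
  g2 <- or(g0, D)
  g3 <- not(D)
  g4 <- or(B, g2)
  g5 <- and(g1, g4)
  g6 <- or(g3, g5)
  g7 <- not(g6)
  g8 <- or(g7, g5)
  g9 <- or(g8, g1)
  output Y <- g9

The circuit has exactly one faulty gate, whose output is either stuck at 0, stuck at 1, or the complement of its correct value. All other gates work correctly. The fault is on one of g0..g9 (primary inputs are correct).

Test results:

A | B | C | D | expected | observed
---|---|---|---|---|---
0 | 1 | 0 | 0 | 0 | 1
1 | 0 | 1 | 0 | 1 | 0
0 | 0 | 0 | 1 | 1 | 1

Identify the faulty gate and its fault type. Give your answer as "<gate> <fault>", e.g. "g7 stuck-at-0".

g1 inverted output

Fault-free values for test 1 (A=0, B=1, C=0, D=0): g0=1, g1=0, g2=1, g3=1, g4=1, g5=0, g6=1, g7=0, g8=0, g9=0, giving Y=0. Observed 1.
Test 1: faults giving observed 1 are {g1 stuck-at-1, g1 inverted output, g3 stuck-at-0, g3 inverted output, g5 stuck-at-1, g5 inverted output, g6 stuck-at-0, g6 inverted output, g7 stuck-at-1, g7 inverted output, g8 stuck-at-1, g8 inverted output, g9 stuck-at-1, g9 inverted output}.
Test 2 (A=1, B=0, C=1, D=0): fault-free g0=1, g1=1, g2=1, g3=1, g4=1, g5=1, g6=1, g7=0, g8=1, g9=1 → 1; observed 0. Eliminates g1 stuck-at-1, g3 stuck-at-0, g3 inverted output, g5 stuck-at-1, g5 inverted output, g6 stuck-at-0, g6 inverted output, g7 stuck-at-1, g7 inverted output, g8 stuck-at-1, g8 inverted output, g9 stuck-at-1.
Test 3 (A=0, B=0, C=0, D=1): fault-free g0=1, g1=0, g2=1, g3=0, g4=1, g5=0, g6=0, g7=1, g8=1, g9=1 → 1; observed 1. Eliminates g9 inverted output.
Only g1 inverted output is consistent with every test.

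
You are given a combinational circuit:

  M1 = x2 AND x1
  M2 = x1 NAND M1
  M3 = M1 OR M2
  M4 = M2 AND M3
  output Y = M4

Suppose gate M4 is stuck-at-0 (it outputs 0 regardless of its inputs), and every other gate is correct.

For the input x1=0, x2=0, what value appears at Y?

0

Propagate with M4 forced: M1=0, M2=1, M3=1, M4=0 [stuck-at-0].
So Y = 0. (Without the fault it would be 1.)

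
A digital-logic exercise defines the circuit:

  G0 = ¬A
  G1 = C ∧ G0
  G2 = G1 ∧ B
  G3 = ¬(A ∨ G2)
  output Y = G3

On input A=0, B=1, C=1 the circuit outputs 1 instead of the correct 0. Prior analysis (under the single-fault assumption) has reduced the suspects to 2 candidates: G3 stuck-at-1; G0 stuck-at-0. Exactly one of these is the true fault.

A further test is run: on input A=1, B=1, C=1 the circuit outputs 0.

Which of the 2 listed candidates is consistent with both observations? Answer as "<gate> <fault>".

G0 stuck-at-0

Evaluate each candidate on input A=1, B=1, C=1:
  G3 stuck-at-1: G0=0, G1=0, G2=0, G3=1 [stuck-at-1] → 1 — eliminated
  G0 stuck-at-0: G0=0 [stuck-at-0], G1=0, G2=0, G3=0 → 0 — matches
Only G0 stuck-at-0 reproduces the observed 0.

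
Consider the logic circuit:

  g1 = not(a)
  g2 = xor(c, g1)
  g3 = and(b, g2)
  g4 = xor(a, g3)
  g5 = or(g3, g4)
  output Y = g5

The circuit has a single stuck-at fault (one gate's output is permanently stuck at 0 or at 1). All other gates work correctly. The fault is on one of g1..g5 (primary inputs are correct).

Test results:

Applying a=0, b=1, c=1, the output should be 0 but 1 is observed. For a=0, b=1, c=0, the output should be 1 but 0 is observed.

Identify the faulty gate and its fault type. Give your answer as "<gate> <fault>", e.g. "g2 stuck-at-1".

Fault-free values for test 1 (a=0, b=1, c=1): g1=1, g2=0, g3=0, g4=0, g5=0, giving Y=0. Observed 1.
Test 1: faults giving observed 1 are {g1 stuck-at-0, g2 stuck-at-1, g3 stuck-at-1, g4 stuck-at-1, g5 stuck-at-1}.
Test 2 (a=0, b=1, c=0): fault-free g1=1, g2=1, g3=1, g4=1, g5=1 → 1; observed 0. Eliminates g2 stuck-at-1, g3 stuck-at-1, g4 stuck-at-1, g5 stuck-at-1.
Only g1 stuck-at-0 is consistent with every test.

g1 stuck-at-0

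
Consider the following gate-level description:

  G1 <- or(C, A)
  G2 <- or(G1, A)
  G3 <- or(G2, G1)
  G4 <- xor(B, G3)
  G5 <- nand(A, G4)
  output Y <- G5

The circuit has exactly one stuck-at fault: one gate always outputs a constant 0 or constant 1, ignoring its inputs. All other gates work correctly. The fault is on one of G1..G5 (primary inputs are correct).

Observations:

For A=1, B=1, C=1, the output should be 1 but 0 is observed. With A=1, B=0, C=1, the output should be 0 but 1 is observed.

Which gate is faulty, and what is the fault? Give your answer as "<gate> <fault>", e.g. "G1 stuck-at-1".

G3 stuck-at-0

Fault-free values for test 1 (A=1, B=1, C=1): G1=1, G2=1, G3=1, G4=0, G5=1, giving Y=1. Observed 0.
Test 1: faults giving observed 0 are {G3 stuck-at-0, G4 stuck-at-1, G5 stuck-at-0}.
Test 2 (A=1, B=0, C=1): fault-free G1=1, G2=1, G3=1, G4=1, G5=0 → 0; observed 1. Eliminates G4 stuck-at-1, G5 stuck-at-0.
Only G3 stuck-at-0 is consistent with every test.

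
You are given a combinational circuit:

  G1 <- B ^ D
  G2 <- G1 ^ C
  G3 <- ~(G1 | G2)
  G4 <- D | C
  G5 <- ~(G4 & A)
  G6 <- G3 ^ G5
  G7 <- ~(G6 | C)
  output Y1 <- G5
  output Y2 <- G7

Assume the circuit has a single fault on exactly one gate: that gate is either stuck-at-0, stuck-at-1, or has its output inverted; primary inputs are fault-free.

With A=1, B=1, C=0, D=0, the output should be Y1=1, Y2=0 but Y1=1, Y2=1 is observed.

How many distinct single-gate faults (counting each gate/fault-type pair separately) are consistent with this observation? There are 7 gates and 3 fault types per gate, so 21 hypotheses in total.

Fault-free: G1=1, G2=1, G3=0, G4=0, G5=1, G6=1, G7=0 → Y1=1, Y2=0. Observed Y1=1, Y2=1.
  G1: stuck-at-0, inverted output ✓; others ✗
  G2: none of the 3 fault types match ✗
  G3: stuck-at-1, inverted output ✓; others ✗
  G4: none of the 3 fault types match ✗
  G5: none of the 3 fault types match ✗
  G6: stuck-at-0, inverted output ✓; others ✗
  G7: stuck-at-1, inverted output ✓; others ✗
Consistent faults: {G1 stuck-at-0, G1 inverted output, G3 stuck-at-1, G3 inverted output, G6 stuck-at-0, G6 inverted output, G7 stuck-at-1, G7 inverted output} — 8 in all.

8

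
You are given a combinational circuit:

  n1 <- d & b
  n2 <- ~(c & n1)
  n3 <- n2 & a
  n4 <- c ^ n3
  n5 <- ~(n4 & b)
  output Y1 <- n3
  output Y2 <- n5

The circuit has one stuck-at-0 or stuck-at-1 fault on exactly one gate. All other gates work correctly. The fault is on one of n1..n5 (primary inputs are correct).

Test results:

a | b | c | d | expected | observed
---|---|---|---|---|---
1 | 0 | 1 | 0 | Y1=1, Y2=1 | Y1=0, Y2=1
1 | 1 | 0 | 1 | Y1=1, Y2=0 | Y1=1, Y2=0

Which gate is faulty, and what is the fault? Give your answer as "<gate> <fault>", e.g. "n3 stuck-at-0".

n1 stuck-at-1

Fault-free values for test 1 (a=1, b=0, c=1, d=0): n1=0, n2=1, n3=1, n4=0, n5=1, giving Y1=1, Y2=1. Observed Y1=0, Y2=1.
Test 1: faults giving observed Y1=0, Y2=1 are {n1 stuck-at-1, n2 stuck-at-0, n3 stuck-at-0}.
Test 2 (a=1, b=1, c=0, d=1): fault-free n1=1, n2=1, n3=1, n4=1, n5=0 → Y1=1, Y2=0; observed Y1=1, Y2=0. Eliminates n2 stuck-at-0, n3 stuck-at-0.
Only n1 stuck-at-1 is consistent with every test.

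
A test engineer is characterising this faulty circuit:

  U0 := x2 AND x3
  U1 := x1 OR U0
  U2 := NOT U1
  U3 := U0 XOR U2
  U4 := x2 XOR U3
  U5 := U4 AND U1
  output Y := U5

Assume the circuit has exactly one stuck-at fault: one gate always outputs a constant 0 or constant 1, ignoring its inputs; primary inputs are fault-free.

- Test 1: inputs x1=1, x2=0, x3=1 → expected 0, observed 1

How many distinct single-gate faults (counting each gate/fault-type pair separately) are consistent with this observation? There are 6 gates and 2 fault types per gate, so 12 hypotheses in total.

5

Fault-free: U0=0, U1=1, U2=0, U3=0, U4=0, U5=0 → 0. Observed 1.
  U0 stuck-at-0: output 0 ✗
  U0 stuck-at-1: output 1 ✓
  U1 stuck-at-0: output 0 ✗
  U1 stuck-at-1: output 0 ✗
  U2 stuck-at-0: output 0 ✗
  U2 stuck-at-1: output 1 ✓
  U3 stuck-at-0: output 0 ✗
  U3 stuck-at-1: output 1 ✓
  U4 stuck-at-0: output 0 ✗
  U4 stuck-at-1: output 1 ✓
  U5 stuck-at-0: output 0 ✗
  U5 stuck-at-1: output 1 ✓
Consistent faults: {U0 stuck-at-1, U2 stuck-at-1, U3 stuck-at-1, U4 stuck-at-1, U5 stuck-at-1} — 5 in all.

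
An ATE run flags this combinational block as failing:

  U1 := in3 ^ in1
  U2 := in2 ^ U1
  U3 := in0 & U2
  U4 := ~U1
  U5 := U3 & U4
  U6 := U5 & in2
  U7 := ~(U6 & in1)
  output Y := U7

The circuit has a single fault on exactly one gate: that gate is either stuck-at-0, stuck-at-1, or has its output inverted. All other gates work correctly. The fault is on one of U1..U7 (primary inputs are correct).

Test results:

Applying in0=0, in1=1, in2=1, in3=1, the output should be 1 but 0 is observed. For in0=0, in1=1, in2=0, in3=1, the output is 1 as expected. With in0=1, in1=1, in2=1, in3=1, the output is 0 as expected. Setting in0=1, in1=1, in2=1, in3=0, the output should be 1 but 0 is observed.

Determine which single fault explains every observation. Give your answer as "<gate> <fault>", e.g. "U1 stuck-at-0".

U5 stuck-at-1

Fault-free values for test 1 (in0=0, in1=1, in2=1, in3=1): U1=0, U2=1, U3=0, U4=1, U5=0, U6=0, U7=1, giving Y=1. Observed 0.
Test 1: faults giving observed 0 are {U3 stuck-at-1, U3 inverted output, U5 stuck-at-1, U5 inverted output, U6 stuck-at-1, U6 inverted output, U7 stuck-at-0, U7 inverted output}.
Test 2 (in0=0, in1=1, in2=0, in3=1): fault-free U1=0, U2=0, U3=0, U4=1, U5=0, U6=0, U7=1 → 1; observed 1. Eliminates U6 stuck-at-1, U6 inverted output, U7 stuck-at-0, U7 inverted output.
Test 3 (in0=1, in1=1, in2=1, in3=1): fault-free U1=0, U2=1, U3=1, U4=1, U5=1, U6=1, U7=0 → 0; observed 0. Eliminates U3 inverted output, U5 inverted output.
Test 4 (in0=1, in1=1, in2=1, in3=0): fault-free U1=1, U2=0, U3=0, U4=0, U5=0, U6=0, U7=1 → 1; observed 0. Eliminates U3 stuck-at-1.
Only U5 stuck-at-1 is consistent with every test.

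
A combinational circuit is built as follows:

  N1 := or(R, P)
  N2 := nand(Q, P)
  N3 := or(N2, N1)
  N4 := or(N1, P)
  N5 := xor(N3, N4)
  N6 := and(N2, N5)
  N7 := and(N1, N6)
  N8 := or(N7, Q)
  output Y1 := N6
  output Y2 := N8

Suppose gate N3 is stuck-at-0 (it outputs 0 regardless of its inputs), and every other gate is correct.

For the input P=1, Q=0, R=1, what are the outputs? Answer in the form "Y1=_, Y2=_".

Y1=1, Y2=1

Propagate with N3 forced: N1=1, N2=1, N3=0 [stuck-at-0], N4=1, N5=1, N6=1, N7=1, N8=1.
So the outputs are Y1=1, Y2=1. (Without the fault they would be Y1=0, Y2=0.)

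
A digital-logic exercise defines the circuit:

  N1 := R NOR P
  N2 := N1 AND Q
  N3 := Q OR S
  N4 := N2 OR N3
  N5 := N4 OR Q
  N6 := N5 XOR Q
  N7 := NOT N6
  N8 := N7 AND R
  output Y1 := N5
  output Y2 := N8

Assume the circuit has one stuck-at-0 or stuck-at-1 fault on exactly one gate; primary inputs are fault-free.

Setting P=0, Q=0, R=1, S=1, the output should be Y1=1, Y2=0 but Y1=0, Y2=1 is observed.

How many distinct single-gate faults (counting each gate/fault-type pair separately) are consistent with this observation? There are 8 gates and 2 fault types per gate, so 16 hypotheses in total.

Fault-free: N1=0, N2=0, N3=1, N4=1, N5=1, N6=1, N7=0, N8=0 → Y1=1, Y2=0. Observed Y1=0, Y2=1.
  N1: none of the 2 fault types match ✗
  N2: none of the 2 fault types match ✗
  N3: stuck-at-0 ✓; others ✗
  N4: stuck-at-0 ✓; others ✗
  N5: stuck-at-0 ✓; others ✗
  N6: none of the 2 fault types match ✗
  N7: none of the 2 fault types match ✗
  N8: none of the 2 fault types match ✗
Consistent faults: {N3 stuck-at-0, N4 stuck-at-0, N5 stuck-at-0} — 3 in all.

3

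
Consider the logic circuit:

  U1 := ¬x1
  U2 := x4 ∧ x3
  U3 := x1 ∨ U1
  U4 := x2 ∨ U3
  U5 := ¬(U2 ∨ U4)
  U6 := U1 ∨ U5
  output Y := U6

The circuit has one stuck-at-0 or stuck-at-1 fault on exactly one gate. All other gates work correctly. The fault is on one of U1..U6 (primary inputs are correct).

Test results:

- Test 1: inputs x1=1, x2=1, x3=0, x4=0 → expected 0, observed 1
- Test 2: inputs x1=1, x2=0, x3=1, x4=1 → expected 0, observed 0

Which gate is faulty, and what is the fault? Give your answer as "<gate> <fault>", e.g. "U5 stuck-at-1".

Fault-free values for test 1 (x1=1, x2=1, x3=0, x4=0): U1=0, U2=0, U3=1, U4=1, U5=0, U6=0, giving Y=0. Observed 1.
Test 1: faults giving observed 1 are {U1 stuck-at-1, U4 stuck-at-0, U5 stuck-at-1, U6 stuck-at-1}.
Test 2 (x1=1, x2=0, x3=1, x4=1): fault-free U1=0, U2=1, U3=1, U4=1, U5=0, U6=0 → 0; observed 0. Eliminates U1 stuck-at-1, U5 stuck-at-1, U6 stuck-at-1.
Only U4 stuck-at-0 is consistent with every test.

U4 stuck-at-0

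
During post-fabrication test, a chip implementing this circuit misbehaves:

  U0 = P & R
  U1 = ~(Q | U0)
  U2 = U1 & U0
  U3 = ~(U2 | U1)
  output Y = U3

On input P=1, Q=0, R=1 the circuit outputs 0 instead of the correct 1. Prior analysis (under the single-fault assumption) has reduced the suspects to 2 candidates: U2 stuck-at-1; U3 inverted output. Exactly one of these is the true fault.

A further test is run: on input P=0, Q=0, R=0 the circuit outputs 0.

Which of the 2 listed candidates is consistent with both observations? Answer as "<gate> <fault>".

Evaluate each candidate on input P=0, Q=0, R=0:
  U2 stuck-at-1: U0=0, U1=1, U2=1 [stuck-at-1], U3=0 → 0 — matches
  U3 inverted output: U0=0, U1=1, U2=0, U3=1 [inverted output] → 1 — eliminated
Only U2 stuck-at-1 reproduces the observed 0.

U2 stuck-at-1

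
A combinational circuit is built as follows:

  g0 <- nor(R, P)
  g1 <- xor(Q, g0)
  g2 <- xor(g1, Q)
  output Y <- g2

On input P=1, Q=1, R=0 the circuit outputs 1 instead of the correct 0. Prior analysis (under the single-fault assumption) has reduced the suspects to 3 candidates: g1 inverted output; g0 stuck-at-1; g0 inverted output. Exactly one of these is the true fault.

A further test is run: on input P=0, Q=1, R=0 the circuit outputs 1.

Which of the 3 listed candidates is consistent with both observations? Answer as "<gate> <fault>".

Evaluate each candidate on input P=0, Q=1, R=0:
  g1 inverted output: g0=1, g1=1 [inverted output], g2=0 → 0 — eliminated
  g0 stuck-at-1: g0=1 [stuck-at-1], g1=0, g2=1 → 1 — matches
  g0 inverted output: g0=0 [inverted output], g1=1, g2=0 → 0 — eliminated
Only g0 stuck-at-1 reproduces the observed 1.

g0 stuck-at-1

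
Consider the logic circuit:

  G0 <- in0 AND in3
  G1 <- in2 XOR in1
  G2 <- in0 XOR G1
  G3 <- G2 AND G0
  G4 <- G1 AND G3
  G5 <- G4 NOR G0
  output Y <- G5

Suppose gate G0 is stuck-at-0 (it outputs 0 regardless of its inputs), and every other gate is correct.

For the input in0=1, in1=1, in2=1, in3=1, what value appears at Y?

1

Propagate with G0 forced: G0=0 [stuck-at-0], G1=0, G2=1, G3=0, G4=0, G5=1.
So Y = 1. (Without the fault it would be 0.)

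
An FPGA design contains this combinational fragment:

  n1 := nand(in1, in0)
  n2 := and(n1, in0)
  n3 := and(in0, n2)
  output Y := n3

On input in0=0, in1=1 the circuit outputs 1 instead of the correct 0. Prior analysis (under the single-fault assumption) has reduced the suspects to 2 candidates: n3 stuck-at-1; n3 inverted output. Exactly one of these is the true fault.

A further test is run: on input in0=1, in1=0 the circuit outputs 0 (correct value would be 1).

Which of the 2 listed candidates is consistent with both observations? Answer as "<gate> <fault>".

Evaluate each candidate on input in0=1, in1=0:
  n3 stuck-at-1: n1=1, n2=1, n3=1 [stuck-at-1] → 1 — eliminated
  n3 inverted output: n1=1, n2=1, n3=0 [inverted output] → 0 — matches
Only n3 inverted output reproduces the observed 0.

n3 inverted output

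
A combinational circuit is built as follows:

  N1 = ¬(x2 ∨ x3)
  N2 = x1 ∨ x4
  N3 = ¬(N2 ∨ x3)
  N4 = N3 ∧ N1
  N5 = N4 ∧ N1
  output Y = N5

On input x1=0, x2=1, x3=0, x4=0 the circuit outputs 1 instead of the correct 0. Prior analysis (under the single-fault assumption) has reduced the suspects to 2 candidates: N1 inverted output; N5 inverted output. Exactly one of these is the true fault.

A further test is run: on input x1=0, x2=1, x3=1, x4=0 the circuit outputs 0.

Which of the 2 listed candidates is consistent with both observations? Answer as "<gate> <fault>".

N1 inverted output

Evaluate each candidate on input x1=0, x2=1, x3=1, x4=0:
  N1 inverted output: N1=1 [inverted output], N2=0, N3=0, N4=0, N5=0 → 0 — matches
  N5 inverted output: N1=0, N2=0, N3=0, N4=0, N5=1 [inverted output] → 1 — eliminated
Only N1 inverted output reproduces the observed 0.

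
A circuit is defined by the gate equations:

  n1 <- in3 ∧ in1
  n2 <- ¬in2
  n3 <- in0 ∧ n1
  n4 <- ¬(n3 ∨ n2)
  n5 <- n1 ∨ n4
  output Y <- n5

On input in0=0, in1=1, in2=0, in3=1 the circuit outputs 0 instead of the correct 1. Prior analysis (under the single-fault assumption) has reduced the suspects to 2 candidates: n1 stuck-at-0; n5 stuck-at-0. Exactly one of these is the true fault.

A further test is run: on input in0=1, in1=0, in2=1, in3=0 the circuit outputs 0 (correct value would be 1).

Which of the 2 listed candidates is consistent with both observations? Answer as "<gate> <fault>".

Evaluate each candidate on input in0=1, in1=0, in2=1, in3=0:
  n1 stuck-at-0: n1=0 [stuck-at-0], n2=0, n3=0, n4=1, n5=1 → 1 — eliminated
  n5 stuck-at-0: n1=0, n2=0, n3=0, n4=1, n5=0 [stuck-at-0] → 0 — matches
Only n5 stuck-at-0 reproduces the observed 0.

n5 stuck-at-0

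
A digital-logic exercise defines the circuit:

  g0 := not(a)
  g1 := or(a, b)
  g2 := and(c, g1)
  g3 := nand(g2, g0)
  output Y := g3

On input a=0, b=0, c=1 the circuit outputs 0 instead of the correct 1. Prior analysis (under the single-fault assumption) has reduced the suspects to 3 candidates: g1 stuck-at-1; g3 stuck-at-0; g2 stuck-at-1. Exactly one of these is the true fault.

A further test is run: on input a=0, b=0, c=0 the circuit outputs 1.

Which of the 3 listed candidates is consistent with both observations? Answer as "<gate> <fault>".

Evaluate each candidate on input a=0, b=0, c=0:
  g1 stuck-at-1: g0=1, g1=1 [stuck-at-1], g2=0, g3=1 → 1 — matches
  g3 stuck-at-0: g0=1, g1=0, g2=0, g3=0 [stuck-at-0] → 0 — eliminated
  g2 stuck-at-1: g0=1, g1=0, g2=1 [stuck-at-1], g3=0 → 0 — eliminated
Only g1 stuck-at-1 reproduces the observed 1.

g1 stuck-at-1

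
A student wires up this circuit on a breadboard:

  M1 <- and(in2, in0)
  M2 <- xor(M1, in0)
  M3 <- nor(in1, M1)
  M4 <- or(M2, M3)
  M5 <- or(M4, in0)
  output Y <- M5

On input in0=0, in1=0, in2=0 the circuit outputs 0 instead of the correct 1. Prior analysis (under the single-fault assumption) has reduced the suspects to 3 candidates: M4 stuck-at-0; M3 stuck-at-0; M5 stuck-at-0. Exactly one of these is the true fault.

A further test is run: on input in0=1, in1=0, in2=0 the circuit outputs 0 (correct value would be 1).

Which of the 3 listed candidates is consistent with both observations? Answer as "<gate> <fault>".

Evaluate each candidate on input in0=1, in1=0, in2=0:
  M4 stuck-at-0: M1=0, M2=1, M3=1, M4=0 [stuck-at-0], M5=1 → 1 — eliminated
  M3 stuck-at-0: M1=0, M2=1, M3=0 [stuck-at-0], M4=1, M5=1 → 1 — eliminated
  M5 stuck-at-0: M1=0, M2=1, M3=1, M4=1, M5=0 [stuck-at-0] → 0 — matches
Only M5 stuck-at-0 reproduces the observed 0.

M5 stuck-at-0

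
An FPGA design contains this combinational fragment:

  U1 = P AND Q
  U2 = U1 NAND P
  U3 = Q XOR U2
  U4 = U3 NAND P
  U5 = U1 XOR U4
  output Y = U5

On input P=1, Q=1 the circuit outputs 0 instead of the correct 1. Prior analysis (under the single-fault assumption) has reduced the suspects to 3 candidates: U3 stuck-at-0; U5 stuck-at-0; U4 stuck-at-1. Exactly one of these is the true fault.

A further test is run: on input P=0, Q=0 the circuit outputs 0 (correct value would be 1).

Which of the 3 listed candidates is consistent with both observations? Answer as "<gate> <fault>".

U5 stuck-at-0

Evaluate each candidate on input P=0, Q=0:
  U3 stuck-at-0: U1=0, U2=1, U3=0 [stuck-at-0], U4=1, U5=1 → 1 — eliminated
  U5 stuck-at-0: U1=0, U2=1, U3=1, U4=1, U5=0 [stuck-at-0] → 0 — matches
  U4 stuck-at-1: U1=0, U2=1, U3=1, U4=1 [stuck-at-1], U5=1 → 1 — eliminated
Only U5 stuck-at-0 reproduces the observed 0.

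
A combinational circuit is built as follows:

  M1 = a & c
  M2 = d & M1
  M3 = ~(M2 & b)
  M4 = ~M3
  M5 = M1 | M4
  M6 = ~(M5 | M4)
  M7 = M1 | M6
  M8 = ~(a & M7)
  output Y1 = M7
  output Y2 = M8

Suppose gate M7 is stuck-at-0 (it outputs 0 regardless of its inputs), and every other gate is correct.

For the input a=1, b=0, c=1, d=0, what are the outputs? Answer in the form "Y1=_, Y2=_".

Y1=0, Y2=1

Propagate with M7 forced: M1=1, M2=0, M3=1, M4=0, M5=1, M6=0, M7=0 [stuck-at-0], M8=1.
So the outputs are Y1=0, Y2=1. (Without the fault they would be Y1=1, Y2=0.)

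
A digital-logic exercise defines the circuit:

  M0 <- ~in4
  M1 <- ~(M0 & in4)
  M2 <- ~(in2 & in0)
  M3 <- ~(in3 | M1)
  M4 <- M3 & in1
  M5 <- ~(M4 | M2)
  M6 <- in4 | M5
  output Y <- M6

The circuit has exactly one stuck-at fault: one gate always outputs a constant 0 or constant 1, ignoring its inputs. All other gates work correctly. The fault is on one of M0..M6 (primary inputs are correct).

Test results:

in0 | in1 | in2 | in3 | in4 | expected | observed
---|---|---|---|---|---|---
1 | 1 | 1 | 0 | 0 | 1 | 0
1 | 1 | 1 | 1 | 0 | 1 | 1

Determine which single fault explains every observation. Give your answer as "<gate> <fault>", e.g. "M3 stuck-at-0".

Fault-free values for test 1 (in0=1, in1=1, in2=1, in3=0, in4=0): M0=1, M1=1, M2=0, M3=0, M4=0, M5=1, M6=1, giving Y=1. Observed 0.
Test 1: faults giving observed 0 are {M1 stuck-at-0, M2 stuck-at-1, M3 stuck-at-1, M4 stuck-at-1, M5 stuck-at-0, M6 stuck-at-0}.
Test 2 (in0=1, in1=1, in2=1, in3=1, in4=0): fault-free M0=1, M1=1, M2=0, M3=0, M4=0, M5=1, M6=1 → 1; observed 1. Eliminates M2 stuck-at-1, M3 stuck-at-1, M4 stuck-at-1, M5 stuck-at-0, M6 stuck-at-0.
Only M1 stuck-at-0 is consistent with every test.

M1 stuck-at-0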